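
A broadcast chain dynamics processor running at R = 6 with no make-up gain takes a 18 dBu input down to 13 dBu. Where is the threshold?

12 dBu

Input is 6 dB above T (since output overshoot × R = input overshoot: (13 − T)·6 = 18 − T gives T = 12 dBu).
Check: 12 + (18 − 12)/6 = 12 + 1 = 13 dBu. ✓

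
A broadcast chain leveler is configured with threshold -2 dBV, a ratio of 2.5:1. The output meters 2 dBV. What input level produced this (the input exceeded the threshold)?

That's 4 dB above the -2 dBV threshold.
Undo the ratio: input overshoot = 4 × 2.5 = 10 dB, giving input = 8 dBV.

8 dBV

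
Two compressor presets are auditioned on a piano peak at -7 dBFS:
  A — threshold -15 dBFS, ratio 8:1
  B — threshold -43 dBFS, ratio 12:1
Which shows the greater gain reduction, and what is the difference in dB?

A: GR = 8 − 8/8 = 7 dB.
B: GR = 36 − 36/12 = 33 dB.
Difference: 26 dB in favour of B.

B, by 26 dB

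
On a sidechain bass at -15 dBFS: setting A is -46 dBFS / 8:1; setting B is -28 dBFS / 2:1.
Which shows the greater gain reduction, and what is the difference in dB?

A: 31 dB over, compressed to 3.875 dB over, so 27.125 dB of GR.
B: 13 dB over, compressed to 6.5 dB over, so 6.5 dB of GR.
A applies 20.625 dB more gain reduction.

A, by 20.625 dB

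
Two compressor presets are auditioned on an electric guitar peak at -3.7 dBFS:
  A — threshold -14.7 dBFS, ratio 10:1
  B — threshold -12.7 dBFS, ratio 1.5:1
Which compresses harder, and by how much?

A, by 6.9 dB

A: 11 dB over, compressed to 1.1 dB over, so 9.9 dB of GR.
B: 9 dB over, compressed to 6 dB over, so 3 dB of GR.
Difference: 6.9 dB in favour of A.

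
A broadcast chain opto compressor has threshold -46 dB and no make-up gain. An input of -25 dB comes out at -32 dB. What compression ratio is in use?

Input overshoot = -25 − (-46) = 21 dB; output overshoot = -32 − (-46) = 14 dB.
Ratio = 21 / 14 = 1.5.

1.5:1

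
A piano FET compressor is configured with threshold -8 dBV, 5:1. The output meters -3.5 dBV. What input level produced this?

That's 4.5 dB above the -8 dBV threshold.
Before 5:1 compression the overshoot was 4.5 × 5 = 22.5 dB, so input = -8 + 22.5 = 14.5 dBV.

14.5 dBV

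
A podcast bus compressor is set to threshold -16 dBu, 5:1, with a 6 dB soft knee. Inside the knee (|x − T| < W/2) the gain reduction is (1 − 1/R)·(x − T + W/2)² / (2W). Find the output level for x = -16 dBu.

-16.6 dBu

x − T + W/2 = -16 − (-16) + 3 = 3.
GR = (1 − 1/5) × 3² / 12 = 0.8 × 9 / 12 = 0.6 dB.
Output = -16 − 0.6 = -16.6 dBu.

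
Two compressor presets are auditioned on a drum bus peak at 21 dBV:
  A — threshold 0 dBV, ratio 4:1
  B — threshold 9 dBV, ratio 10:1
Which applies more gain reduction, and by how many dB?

A, by 4.95 dB

A: GR = 21 − 21/4 = 15.75 dB.
B: GR = 12 − 12/10 = 10.8 dB.
Difference: 4.95 dB in favour of A.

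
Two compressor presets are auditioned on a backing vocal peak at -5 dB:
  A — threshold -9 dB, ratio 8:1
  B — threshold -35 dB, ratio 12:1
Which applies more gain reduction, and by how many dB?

B, by 24 dB

A: overshoot 4 dB → output overshoot 0.5 dB → GR 3.5 dB.
B: overshoot 30 dB → output overshoot 2.5 dB → GR 27.5 dB.
B reduces 24 dB more.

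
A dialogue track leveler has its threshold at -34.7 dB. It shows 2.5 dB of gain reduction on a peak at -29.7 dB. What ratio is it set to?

Input overshoot = -29.7 − (-34.7) = 5 dB.
Output overshoot = 5 − 2.5 = 2.5 dB.
Ratio = input overshoot / output overshoot = 5 / 2.5 = 2.

2:1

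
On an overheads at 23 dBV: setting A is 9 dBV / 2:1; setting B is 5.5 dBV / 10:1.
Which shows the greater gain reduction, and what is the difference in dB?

A: 14 dB over, compressed to 7 dB over, so 7 dB of GR.
B: 17.5 dB over, compressed to 1.75 dB over, so 15.75 dB of GR.
B applies 8.75 dB more gain reduction.

B, by 8.75 dB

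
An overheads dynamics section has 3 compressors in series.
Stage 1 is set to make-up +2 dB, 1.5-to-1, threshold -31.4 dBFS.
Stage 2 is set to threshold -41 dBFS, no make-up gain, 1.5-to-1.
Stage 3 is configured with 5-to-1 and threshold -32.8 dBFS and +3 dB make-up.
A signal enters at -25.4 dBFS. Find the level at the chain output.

-29.36 dBFS

Stage 1: overshoot 6 dB → 6/1.5 = 4 dB → -27.4 dBFS; +2 dB make-up → -25.4 dBFS.
Stage 2: -25.4 dBFS is 15.6 dB over -41 dBFS; at 1.5:1 that becomes 10.4 dB over, giving -30.6 dBFS.
Stage 3: overshoot 2.2 dB → 2.2/5 = 0.44 dB → -32.36 dBFS; +3 dB make-up → -29.36 dBFS.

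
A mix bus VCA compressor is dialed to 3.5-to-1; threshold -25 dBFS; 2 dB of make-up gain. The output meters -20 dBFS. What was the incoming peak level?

Remove make-up: -20 − 2 = -22 dBFS.
The compressed level sits -22 − (-25) = 3 dB over threshold.
Input overshoot = R × output overshoot = 10.5 dB → input = -25 + 10.5 = -14.5 dBFS.

-14.5 dBFS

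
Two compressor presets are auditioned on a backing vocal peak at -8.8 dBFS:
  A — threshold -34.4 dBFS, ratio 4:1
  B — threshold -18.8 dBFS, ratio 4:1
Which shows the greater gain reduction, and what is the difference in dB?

A: 25.6 dB over, compressed to 6.4 dB over, so 19.2 dB of GR.
B: 10 dB over, compressed to 2.5 dB over, so 7.5 dB of GR.
A reduces 11.7 dB more.

A, by 11.7 dB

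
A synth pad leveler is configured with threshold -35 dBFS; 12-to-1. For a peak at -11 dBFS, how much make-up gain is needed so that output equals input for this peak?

The peak compresses to -35 + 24/12 = -33 dBFS.
To reach -11 dBFS requires -11 − (-33) = 22 dB of make-up.

22 dB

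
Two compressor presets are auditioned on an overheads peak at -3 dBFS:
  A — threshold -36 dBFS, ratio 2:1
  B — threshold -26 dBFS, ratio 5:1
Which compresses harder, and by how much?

A: 33 dB over, compressed to 16.5 dB over, so 16.5 dB of GR.
B: 23 dB over, compressed to 4.6 dB over, so 18.4 dB of GR.
B applies 1.9 dB more gain reduction.

B, by 1.9 dB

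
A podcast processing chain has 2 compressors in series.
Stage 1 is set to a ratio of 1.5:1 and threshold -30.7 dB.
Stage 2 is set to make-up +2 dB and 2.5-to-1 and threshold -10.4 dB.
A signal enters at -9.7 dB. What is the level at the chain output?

Stage 1: -9.7 dB is 21 dB over -30.7 dB; at 1.5:1 that becomes 14 dB over, giving -16.7 dB.
Stage 2: below threshold (-16.7 ≤ -10.4); passes unchanged; make-up brings it to -14.7 dB.

-14.7 dB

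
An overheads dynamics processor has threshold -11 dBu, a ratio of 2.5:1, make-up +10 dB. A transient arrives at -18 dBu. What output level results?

-18 dBu is 7 dB below the -11 dBu threshold, so no gain reduction is applied.
Make-up gain adds 10 dB: -18 + 10 = -8 dBu.

-8 dBu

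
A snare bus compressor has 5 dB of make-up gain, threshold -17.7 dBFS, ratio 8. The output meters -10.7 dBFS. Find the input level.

-1.7 dBFS

Before make-up, the level was -10.7 − 5 = -15.7 dBFS.
That's 2 dB above the -17.7 dBFS threshold.
Undo the ratio: input overshoot = 2 × 8 = 16 dB, giving input = -1.7 dBFS.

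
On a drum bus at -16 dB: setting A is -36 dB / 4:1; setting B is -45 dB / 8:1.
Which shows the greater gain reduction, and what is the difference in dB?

B, by 10.375 dB

A: 20 dB over, compressed to 5 dB over, so 15 dB of GR.
B: 29 dB over, compressed to 3.625 dB over, so 25.375 dB of GR.
Difference: 10.375 dB in favour of B.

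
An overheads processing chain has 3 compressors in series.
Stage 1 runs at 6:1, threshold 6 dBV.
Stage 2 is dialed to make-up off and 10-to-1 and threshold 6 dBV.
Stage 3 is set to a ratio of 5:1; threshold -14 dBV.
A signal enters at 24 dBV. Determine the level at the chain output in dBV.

-9.94 dBV

Stage 1: overshoot 18 dB → 18/6 = 3 dB → 9 dBV.
Stage 2: overshoot 3 dB → 3/10 = 0.3 dB → 6.3 dBV.
Stage 3: 20.3 dB above -14 dBV, reduced 5:1 to 4.06 dB above → -9.94 dBV.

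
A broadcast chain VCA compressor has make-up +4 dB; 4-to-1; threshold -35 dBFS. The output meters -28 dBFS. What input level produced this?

-23 dBFS

Stripping the +4 dB make-up gives -32 dBFS at the gain stage.
Post-compression overshoot = -32 − (-35) = 3 dB.
Input overshoot = R × output overshoot = 12 dB → input = -35 + 12 = -23 dBFS.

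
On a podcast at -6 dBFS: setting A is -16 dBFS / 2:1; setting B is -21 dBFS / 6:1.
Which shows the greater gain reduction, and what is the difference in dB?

B, by 7.5 dB

A: GR = 10 − 10/2 = 5 dB.
B: GR = 15 − 15/6 = 12.5 dB.
B applies 7.5 dB more gain reduction.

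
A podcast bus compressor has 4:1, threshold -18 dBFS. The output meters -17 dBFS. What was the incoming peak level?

Post-compression overshoot = -17 − (-18) = 1 dB.
Undo the ratio: input overshoot = 1 × 4 = 4 dB, giving input = -14 dBFS.

-14 dBFS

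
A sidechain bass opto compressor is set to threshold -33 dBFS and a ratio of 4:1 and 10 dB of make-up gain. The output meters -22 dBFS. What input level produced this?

Stripping the +10 dB make-up gives -32 dBFS at the gain stage.
Post-compression overshoot = -32 − (-33) = 1 dB.
Before 4:1 compression the overshoot was 1 × 4 = 4 dB, so input = -33 + 4 = -29 dBFS.

-29 dBFS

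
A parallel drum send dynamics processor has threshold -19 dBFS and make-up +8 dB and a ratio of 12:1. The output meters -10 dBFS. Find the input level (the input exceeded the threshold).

-7 dBFS

Stripping the +8 dB make-up gives -18 dBFS at the gain stage.
The compressed level sits -18 − (-19) = 1 dB over threshold.
Undo the ratio: input overshoot = 1 × 12 = 12 dB, giving input = -7 dBFS.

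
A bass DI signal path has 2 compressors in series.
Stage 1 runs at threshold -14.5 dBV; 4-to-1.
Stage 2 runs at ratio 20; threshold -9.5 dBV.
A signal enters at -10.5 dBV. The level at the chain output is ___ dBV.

Stage 1: 4 dB above -14.5 dBV, reduced 4:1 to 1 dB above → -13.5 dBV.
Stage 2: below threshold (-13.5 ≤ -9.5); passes unchanged; output -13.5 dBV.

-13.5 dBV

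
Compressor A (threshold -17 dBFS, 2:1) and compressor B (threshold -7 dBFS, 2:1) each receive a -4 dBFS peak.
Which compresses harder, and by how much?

A, by 5 dB

A: 13 dB over, compressed to 6.5 dB over, so 6.5 dB of GR.
B: 3 dB over, compressed to 1.5 dB over, so 1.5 dB of GR.
A reduces 5 dB more.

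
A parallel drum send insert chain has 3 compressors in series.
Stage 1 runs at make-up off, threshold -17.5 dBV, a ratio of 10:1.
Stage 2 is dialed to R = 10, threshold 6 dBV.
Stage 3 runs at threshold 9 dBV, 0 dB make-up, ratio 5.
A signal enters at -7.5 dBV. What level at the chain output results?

Stage 1: overshoot 10 dB → 10/10 = 1 dB → -16.5 dBV.
Stage 2: below threshold (-16.5 ≤ 6); passes unchanged; output -16.5 dBV.
Stage 3: below threshold (-16.5 ≤ 9); passes unchanged; output -16.5 dBV.

-16.5 dBV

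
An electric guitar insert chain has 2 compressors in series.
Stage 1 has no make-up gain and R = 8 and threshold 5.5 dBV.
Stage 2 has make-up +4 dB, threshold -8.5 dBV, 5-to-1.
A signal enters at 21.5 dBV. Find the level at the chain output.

Stage 1: overshoot 16 dB → 16/8 = 2 dB → 7.5 dBV.
Stage 2: overshoot 16 dB → 16/5 = 3.2 dB → -5.3 dBV; +4 dB make-up → -1.3 dBV.

-1.3 dBV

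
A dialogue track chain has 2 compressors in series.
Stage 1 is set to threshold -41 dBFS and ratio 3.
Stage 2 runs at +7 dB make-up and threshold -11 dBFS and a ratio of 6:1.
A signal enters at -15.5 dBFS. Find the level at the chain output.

Stage 1: overshoot 25.5 dB → 25.5/3 = 8.5 dB → -32.5 dBFS.
Stage 2: -32.5 dBFS is at or below the -11 dBFS threshold — no compression; make-up brings it to -25.5 dBFS.

-25.5 dBFS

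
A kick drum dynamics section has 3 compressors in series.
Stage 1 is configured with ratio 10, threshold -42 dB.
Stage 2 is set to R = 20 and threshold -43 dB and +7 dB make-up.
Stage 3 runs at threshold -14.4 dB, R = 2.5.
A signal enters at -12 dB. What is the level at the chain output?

Stage 1: 30 dB above -42 dB, reduced 10:1 to 3 dB above → -39 dB.
Stage 2: 4 dB above -43 dB, reduced 20:1 to 0.2 dB above → -42.8 dB; +7 dB make-up → -35.8 dB.
Stage 3: -35.8 dB is at or below the -14.4 dB threshold — no compression; output -35.8 dB.

-35.8 dB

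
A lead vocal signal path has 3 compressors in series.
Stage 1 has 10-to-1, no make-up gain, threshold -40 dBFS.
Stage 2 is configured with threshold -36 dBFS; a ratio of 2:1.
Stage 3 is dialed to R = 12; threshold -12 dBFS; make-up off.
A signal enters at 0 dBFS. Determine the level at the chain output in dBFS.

Stage 1: overshoot 40 dB → 40/10 = 4 dB → -36 dBFS.
Stage 2: -36 dBFS is at or below the -36 dBFS threshold — no compression; output -36 dBFS.
Stage 3: -36 dBFS ≤ -12 dBFS, so stage 3 doesn't engage; output -36 dBFS.

-36 dBFS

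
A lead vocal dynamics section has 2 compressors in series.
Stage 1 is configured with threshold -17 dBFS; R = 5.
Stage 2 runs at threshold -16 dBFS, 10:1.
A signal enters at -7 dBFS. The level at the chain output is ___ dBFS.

-15.9 dBFS

Stage 1: overshoot 10 dB → 10/5 = 2 dB → -15 dBFS.
Stage 2: 1 dB above -16 dBFS, reduced 10:1 to 0.1 dB above → -15.9 dBFS.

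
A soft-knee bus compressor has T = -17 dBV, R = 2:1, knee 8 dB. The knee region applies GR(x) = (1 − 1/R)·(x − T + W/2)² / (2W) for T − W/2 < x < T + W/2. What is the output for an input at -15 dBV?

-16.125 dBV

x − T + W/2 = -15 − (-17) + 4 = 6.
GR = (1 − 1/2) × 6² / 16 = 0.5 × 36 / 16 = 1.125 dB.
Output = -15 − 1.125 = -16.125 dBV.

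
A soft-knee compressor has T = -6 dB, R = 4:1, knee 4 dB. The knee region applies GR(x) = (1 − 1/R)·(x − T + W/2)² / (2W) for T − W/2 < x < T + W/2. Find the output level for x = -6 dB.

x − T + W/2 = -6 − (-6) + 2 = 2.
GR = (1 − 1/4) × 2² / 8 = 0.75 × 4 / 8 = 0.375 dB.
Output = -6 − 0.375 = -6.375 dB.

-6.375 dB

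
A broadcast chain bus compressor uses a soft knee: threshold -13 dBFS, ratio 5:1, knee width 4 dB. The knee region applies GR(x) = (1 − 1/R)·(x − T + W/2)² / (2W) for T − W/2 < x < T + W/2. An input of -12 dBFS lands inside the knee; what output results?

x − T + W/2 = -12 − (-13) + 2 = 3.
GR = (1 − 1/5) × 3² / 8 = 0.8 × 9 / 8 = 0.9 dB.
Output = -12 − 0.9 = -12.9 dBFS.

-12.9 dBFS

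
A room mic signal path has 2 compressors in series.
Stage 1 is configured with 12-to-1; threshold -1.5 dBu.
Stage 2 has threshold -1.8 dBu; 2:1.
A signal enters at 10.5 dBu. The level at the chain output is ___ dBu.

-1.15 dBu

Stage 1: overshoot 12 dB → 12/12 = 1 dB → -0.5 dBu.
Stage 2: overshoot 1.3 dB → 1.3/2 = 0.65 dB → -1.15 dBu.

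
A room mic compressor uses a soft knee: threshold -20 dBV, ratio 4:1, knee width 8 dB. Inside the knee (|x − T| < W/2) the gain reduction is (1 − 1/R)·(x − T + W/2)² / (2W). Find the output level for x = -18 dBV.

-19.6875 dBV

x − T + W/2 = -18 − (-20) + 4 = 6.
GR = (1 − 1/4) × 6² / 16 = 0.75 × 36 / 16 = 1.6875 dB.
Output = -18 − 1.6875 = -19.6875 dBV.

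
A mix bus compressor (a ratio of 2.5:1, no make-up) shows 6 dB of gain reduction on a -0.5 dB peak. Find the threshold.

Input is 10 dB above T (since output overshoot × R = input overshoot: (-6.5 − T)·2.5 = -0.5 − T gives T = -10.5 dB).
Check: -10.5 + (-0.5 − (-10.5))/2.5 = -10.5 + 4 = -6.5 dB. ✓

-10.5 dB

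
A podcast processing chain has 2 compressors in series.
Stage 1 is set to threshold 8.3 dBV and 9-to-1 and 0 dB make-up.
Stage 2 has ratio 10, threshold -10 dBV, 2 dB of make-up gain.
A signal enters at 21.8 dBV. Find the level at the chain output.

Stage 1: overshoot 13.5 dB → 13.5/9 = 1.5 dB → 9.8 dBV.
Stage 2: overshoot 19.8 dB → 19.8/10 = 1.98 dB → -8.02 dBV; +2 dB make-up → -6.02 dBV.

-6.02 dBV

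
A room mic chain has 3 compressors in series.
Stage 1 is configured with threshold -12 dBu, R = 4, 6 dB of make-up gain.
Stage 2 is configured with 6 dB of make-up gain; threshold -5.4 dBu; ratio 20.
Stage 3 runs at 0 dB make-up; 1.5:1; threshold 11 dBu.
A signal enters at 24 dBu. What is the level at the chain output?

Stage 1: 36 dB above -12 dBu, reduced 4:1 to 9 dB above → -3 dBu; +6 dB make-up → 3 dBu.
Stage 2: 8.4 dB above -5.4 dBu, reduced 20:1 to 0.42 dB above → -4.98 dBu; +6 dB make-up → 1.02 dBu.
Stage 3: below threshold (1.02 ≤ 11); passes unchanged; output 1.02 dBu.

1.02 dBu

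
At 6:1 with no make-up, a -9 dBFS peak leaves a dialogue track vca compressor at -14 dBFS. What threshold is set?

Gain reduction = -9 − (-14) = 5 dB; output overshoot = GR / (R − 1) = 5 / 5 = 1 dB.
Threshold = output − output overshoot = -14 − 1 = -15 dBFS.

-15 dBFS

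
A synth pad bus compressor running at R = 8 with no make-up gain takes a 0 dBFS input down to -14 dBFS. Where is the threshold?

-16 dBFS

Input is 16 dB above T (since output overshoot × R = input overshoot: (-14 − T)·8 = 0 − T gives T = -16 dBFS).
Check: -16 + (0 − (-16))/8 = -16 + 2 = -14 dBFS. ✓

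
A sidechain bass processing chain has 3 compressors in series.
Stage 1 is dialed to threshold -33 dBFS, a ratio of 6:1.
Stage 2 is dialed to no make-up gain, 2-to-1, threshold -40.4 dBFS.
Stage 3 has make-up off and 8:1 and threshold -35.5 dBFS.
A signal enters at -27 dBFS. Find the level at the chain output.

-36.2 dBFS

Stage 1: 6 dB above -33 dBFS, reduced 6:1 to 1 dB above → -32 dBFS.
Stage 2: 8.4 dB above -40.4 dBFS, reduced 2:1 to 4.2 dB above → -36.2 dBFS.
Stage 3: -36.2 dBFS ≤ -35.5 dBFS, so stage 3 doesn't engage; output -36.2 dBFS.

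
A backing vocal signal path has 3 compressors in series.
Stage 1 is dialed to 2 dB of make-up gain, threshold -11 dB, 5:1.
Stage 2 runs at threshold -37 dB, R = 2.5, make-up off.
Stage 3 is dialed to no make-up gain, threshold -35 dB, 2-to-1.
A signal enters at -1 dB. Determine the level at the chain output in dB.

-30 dB

Stage 1: -1 dB is 10 dB over -11 dB; at 5:1 that becomes 2 dB over, giving -9 dB; +2 dB make-up → -7 dB.
Stage 2: overshoot 30 dB → 30/2.5 = 12 dB → -25 dB.
Stage 3: overshoot 10 dB → 10/2 = 5 dB → -30 dB.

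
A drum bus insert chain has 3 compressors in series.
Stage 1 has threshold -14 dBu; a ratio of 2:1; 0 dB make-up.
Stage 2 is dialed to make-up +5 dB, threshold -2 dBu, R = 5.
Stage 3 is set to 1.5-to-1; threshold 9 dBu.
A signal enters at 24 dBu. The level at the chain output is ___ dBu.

Stage 1: overshoot 38 dB → 38/2 = 19 dB → 5 dBu.
Stage 2: overshoot 7 dB → 7/5 = 1.4 dB → -0.6 dBu; +5 dB make-up → 4.4 dBu.
Stage 3: 4.4 dBu is at or below the 9 dBu threshold — no compression; output 4.4 dBu.

4.4 dBu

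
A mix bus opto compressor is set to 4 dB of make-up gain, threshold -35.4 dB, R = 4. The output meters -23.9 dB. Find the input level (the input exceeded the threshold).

Stripping the +4 dB make-up gives -27.9 dB at the gain stage.
Post-compression overshoot = -27.9 − (-35.4) = 7.5 dB.
Before 4:1 compression the overshoot was 7.5 × 4 = 30 dB, so input = -35.4 + 30 = -5.4 dB.

-5.4 dB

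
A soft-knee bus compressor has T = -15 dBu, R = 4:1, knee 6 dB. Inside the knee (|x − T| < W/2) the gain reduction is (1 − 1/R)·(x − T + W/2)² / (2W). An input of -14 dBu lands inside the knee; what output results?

-15 dBu

x − T + W/2 = -14 − (-15) + 3 = 4.
GR = (1 − 1/4) × 4² / 12 = 0.75 × 16 / 12 = 1 dB.
Output = -14 − 1 = -15 dBu.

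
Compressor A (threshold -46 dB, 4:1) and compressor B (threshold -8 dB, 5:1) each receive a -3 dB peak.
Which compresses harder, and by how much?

A: 43 dB over, compressed to 10.75 dB over, so 32.25 dB of GR.
B: 5 dB over, compressed to 1 dB over, so 4 dB of GR.
Difference: 28.25 dB in favour of A.

A, by 28.25 dB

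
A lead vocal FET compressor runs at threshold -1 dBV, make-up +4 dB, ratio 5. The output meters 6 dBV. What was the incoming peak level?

Before make-up, the level was 6 − 4 = 2 dBV.
That's 3 dB above the -1 dBV threshold.
Before 5:1 compression the overshoot was 3 × 5 = 15 dB, so input = -1 + 15 = 14 dBV.

14 dBV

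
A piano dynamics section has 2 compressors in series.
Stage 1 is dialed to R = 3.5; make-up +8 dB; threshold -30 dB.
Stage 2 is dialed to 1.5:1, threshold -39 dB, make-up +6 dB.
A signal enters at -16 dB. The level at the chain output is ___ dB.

Stage 1: -16 dB is 14 dB over -30 dB; at 3.5:1 that becomes 4 dB over, giving -26 dB; +8 dB make-up → -18 dB.
Stage 2: overshoot 21 dB → 21/1.5 = 14 dB → -25 dB; +6 dB make-up → -19 dB.

-19 dB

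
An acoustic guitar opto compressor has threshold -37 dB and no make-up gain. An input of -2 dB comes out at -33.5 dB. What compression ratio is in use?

Input overshoot = -2 − (-37) = 35 dB; output overshoot = -33.5 − (-37) = 3.5 dB.
Ratio = 35 / 3.5 = 10.

10:1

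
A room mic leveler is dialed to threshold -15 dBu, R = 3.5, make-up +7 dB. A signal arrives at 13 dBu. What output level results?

Overshoot: 13 − (-15) = 28 dB.
3.5:1 compression reduces that to 28/3.5 = 8 dB over.
So the level is -15 + 8 = -7 dBu; make-up adds 7 dB, giving 0 dBu.

0 dBu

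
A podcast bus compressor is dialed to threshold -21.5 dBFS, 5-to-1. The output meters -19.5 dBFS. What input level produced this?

Post-compression overshoot = -19.5 − (-21.5) = 2 dB.
Before 5:1 compression the overshoot was 2 × 5 = 10 dB, so input = -21.5 + 10 = -11.5 dBFS.

-11.5 dBFS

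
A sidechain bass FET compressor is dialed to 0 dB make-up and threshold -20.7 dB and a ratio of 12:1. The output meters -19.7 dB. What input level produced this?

-8.7 dB

That's 1 dB above the -20.7 dB threshold.
Input overshoot = R × output overshoot = 12 dB → input = -20.7 + 12 = -8.7 dB.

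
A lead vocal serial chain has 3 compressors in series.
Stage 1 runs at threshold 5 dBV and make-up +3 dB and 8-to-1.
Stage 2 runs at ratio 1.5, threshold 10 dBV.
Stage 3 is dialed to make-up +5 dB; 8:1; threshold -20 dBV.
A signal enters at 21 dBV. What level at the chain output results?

Stage 1: overshoot 16 dB → 16/8 = 2 dB → 7 dBV; +3 dB make-up → 10 dBV.
Stage 2: 10 dBV is at or below the 10 dBV threshold — no compression; output 10 dBV.
Stage 3: overshoot 30 dB → 30/8 = 3.75 dB → -16.25 dBV; +5 dB make-up → -11.25 dBV.

-11.25 dBV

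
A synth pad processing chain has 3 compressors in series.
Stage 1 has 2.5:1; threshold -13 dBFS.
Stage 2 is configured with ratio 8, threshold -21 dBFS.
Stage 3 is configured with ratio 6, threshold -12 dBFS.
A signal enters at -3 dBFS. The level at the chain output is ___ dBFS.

Stage 1: overshoot 10 dB → 10/2.5 = 4 dB → -9 dBFS.
Stage 2: overshoot 12 dB → 12/8 = 1.5 dB → -19.5 dBFS.
Stage 3: below threshold (-19.5 ≤ -12); passes unchanged; output -19.5 dBFS.

-19.5 dBFS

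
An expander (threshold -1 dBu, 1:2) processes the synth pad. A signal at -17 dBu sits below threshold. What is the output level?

-33 dBu

The input is 16 dB below the -1 dBu threshold.
A 1:2 expander multiplies undershoot by 2: 16 × 2 = 32 dB below threshold.
Output = -1 − 32 = -33 dBu.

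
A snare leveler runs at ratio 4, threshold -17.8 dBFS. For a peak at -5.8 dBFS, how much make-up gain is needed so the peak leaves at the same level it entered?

The peak compresses to -17.8 + 12/4 = -14.8 dBFS.
To reach -5.8 dBFS requires -5.8 − (-14.8) = 9 dB of make-up.

9 dB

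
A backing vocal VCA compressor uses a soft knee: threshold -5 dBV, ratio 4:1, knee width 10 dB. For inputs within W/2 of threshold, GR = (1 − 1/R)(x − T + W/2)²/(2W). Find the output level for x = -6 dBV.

-6.6 dBV

x − T + W/2 = -6 − (-5) + 5 = 4.
GR = (1 − 1/4) × 4² / 20 = 0.75 × 16 / 20 = 0.6 dB.
Output = -6 − 0.6 = -6.6 dBV.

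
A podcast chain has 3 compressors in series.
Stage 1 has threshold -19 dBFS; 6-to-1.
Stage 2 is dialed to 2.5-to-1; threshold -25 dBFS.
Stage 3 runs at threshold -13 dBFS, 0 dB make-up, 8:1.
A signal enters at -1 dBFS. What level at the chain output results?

Stage 1: overshoot 18 dB → 18/6 = 3 dB → -16 dBFS.
Stage 2: 9 dB above -25 dBFS, reduced 2.5:1 to 3.6 dB above → -21.4 dBFS.
Stage 3: below threshold (-21.4 ≤ -13); passes unchanged; output -21.4 dBFS.

-21.4 dBFS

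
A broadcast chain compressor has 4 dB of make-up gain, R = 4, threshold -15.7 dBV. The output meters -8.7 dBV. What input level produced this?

-3.7 dBV

Before make-up, the level was -8.7 − 4 = -12.7 dBV.
The compressed level sits -12.7 − (-15.7) = 3 dB over threshold.
Before 4:1 compression the overshoot was 3 × 4 = 12 dB, so input = -15.7 + 12 = -3.7 dBV.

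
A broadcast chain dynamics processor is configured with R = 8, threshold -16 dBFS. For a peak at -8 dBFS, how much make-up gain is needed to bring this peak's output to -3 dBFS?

Without make-up, output = threshold + overshoot/8 = -16 + 1 = -15 dBFS.
Gap to target: 12 dB.

12 dB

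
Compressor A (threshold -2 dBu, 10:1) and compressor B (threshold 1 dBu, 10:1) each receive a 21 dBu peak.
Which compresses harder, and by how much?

A, by 2.7 dB

A: overshoot 23 dB → output overshoot 2.3 dB → GR 20.7 dB.
B: overshoot 20 dB → output overshoot 2 dB → GR 18 dB.
A reduces 2.7 dB more.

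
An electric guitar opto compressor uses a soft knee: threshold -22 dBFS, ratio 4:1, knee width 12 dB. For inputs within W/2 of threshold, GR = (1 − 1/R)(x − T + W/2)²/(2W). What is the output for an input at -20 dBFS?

x − T + W/2 = -20 − (-22) + 6 = 8.
GR = (1 − 1/4) × 8² / 24 = 0.75 × 64 / 24 = 2 dB.
Output = -20 − 2 = -22 dBFS.

-22 dBFS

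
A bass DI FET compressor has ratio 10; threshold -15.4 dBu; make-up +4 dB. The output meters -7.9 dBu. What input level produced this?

Before make-up, the level was -7.9 − 4 = -11.9 dBu.
The compressed level sits -11.9 − (-15.4) = 3.5 dB over threshold.
Before 10:1 compression the overshoot was 3.5 × 10 = 35 dB, so input = -15.4 + 35 = 19.6 dBu.

19.6 dBu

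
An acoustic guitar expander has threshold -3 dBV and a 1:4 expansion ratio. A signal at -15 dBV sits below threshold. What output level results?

The input is 12 dB below the -3 dBV threshold.
A 1:4 expander multiplies undershoot by 4: 12 × 4 = 48 dB below threshold.
Output = -3 − 48 = -51 dBV.

-51 dBV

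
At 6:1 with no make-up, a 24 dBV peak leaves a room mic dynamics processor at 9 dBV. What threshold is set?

Gain reduction = 24 − 9 = 15 dB; output overshoot = GR / (R − 1) = 15 / 5 = 3 dB.
Threshold = output − output overshoot = 9 − 3 = 6 dBV.

6 dBV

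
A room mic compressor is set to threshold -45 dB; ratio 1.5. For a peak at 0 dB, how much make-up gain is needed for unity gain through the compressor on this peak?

15 dB

The peak compresses to -45 + 45/1.5 = -15 dB.
To reach 0 dB requires 0 − (-15) = 15 dB of make-up.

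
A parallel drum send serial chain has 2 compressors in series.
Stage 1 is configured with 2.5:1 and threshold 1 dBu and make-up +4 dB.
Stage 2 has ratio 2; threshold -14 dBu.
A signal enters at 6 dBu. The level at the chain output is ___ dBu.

-3.5 dBu

Stage 1: overshoot 5 dB → 5/2.5 = 2 dB → 3 dBu; +4 dB make-up → 7 dBu.
Stage 2: 21 dB above -14 dBu, reduced 2:1 to 10.5 dB above → -3.5 dBu.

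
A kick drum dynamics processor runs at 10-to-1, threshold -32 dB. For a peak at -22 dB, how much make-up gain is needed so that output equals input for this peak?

9 dB

The peak compresses to -32 + 10/10 = -31 dB.
To reach -22 dB requires -22 − (-31) = 9 dB of make-up.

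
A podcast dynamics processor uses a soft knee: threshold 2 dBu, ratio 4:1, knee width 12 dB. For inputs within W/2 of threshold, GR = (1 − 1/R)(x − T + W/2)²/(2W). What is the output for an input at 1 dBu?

0.21875 dBu

x − T + W/2 = 1 − 2 + 6 = 5.
GR = (1 − 1/4) × 5² / 24 = 0.75 × 25 / 24 = 0.78125 dB.
Output = 1 − 0.78125 = 0.21875 dBu.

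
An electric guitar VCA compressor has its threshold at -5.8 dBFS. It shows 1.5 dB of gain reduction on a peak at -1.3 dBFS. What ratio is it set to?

Input overshoot = -1.3 − (-5.8) = 4.5 dB.
Output overshoot = 4.5 − 1.5 = 3 dB.
Ratio = input overshoot / output overshoot = 4.5 / 3 = 1.5.

1.5:1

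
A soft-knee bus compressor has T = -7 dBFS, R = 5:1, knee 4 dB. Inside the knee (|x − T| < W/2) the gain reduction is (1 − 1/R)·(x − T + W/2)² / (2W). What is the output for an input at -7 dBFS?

-7.4 dBFS

x − T + W/2 = -7 − (-7) + 2 = 2.
GR = (1 − 1/5) × 2² / 8 = 0.8 × 4 / 8 = 0.4 dB.
Output = -7 − 0.4 = -7.4 dBFS.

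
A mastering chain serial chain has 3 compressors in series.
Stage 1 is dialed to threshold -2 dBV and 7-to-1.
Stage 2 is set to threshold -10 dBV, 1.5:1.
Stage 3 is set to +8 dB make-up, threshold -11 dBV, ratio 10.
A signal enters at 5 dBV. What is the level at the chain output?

-2.3 dBV

Stage 1: overshoot 7 dB → 7/7 = 1 dB → -1 dBV.
Stage 2: -1 dBV is 9 dB over -10 dBV; at 1.5:1 that becomes 6 dB over, giving -4 dBV.
Stage 3: -4 dBV is 7 dB over -11 dBV; at 10:1 that becomes 0.7 dB over, giving -10.3 dBV; +8 dB make-up → -2.3 dBV.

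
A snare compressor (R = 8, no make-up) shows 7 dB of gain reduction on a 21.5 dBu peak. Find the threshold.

13.5 dBu

Input is 8 dB above T (since output overshoot × R = input overshoot: (14.5 − T)·8 = 21.5 − T gives T = 13.5 dBu).
Check: 13.5 + (21.5 − 13.5)/8 = 13.5 + 1 = 14.5 dBu. ✓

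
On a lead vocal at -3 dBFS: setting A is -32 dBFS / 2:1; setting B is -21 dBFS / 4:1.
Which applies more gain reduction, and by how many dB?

A: overshoot 29 dB → output overshoot 14.5 dB → GR 14.5 dB.
B: overshoot 18 dB → output overshoot 4.5 dB → GR 13.5 dB.
A applies 1 dB more gain reduction.

A, by 1 dB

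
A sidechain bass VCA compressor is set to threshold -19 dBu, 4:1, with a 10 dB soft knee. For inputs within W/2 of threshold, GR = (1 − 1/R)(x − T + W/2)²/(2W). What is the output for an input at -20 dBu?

x − T + W/2 = -20 − (-19) + 5 = 4.
GR = (1 − 1/4) × 4² / 20 = 0.75 × 16 / 20 = 0.6 dB.
Output = -20 − 0.6 = -20.6 dBu.

-20.6 dBu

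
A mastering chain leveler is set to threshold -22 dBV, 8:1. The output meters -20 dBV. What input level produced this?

Post-compression overshoot = -20 − (-22) = 2 dB.
Before 8:1 compression the overshoot was 2 × 8 = 16 dB, so input = -22 + 16 = -6 dBV.

-6 dBV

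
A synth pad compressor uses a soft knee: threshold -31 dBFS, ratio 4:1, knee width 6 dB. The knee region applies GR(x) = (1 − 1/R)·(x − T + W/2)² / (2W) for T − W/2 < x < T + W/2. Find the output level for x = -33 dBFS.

x − T + W/2 = -33 − (-31) + 3 = 1.
GR = (1 − 1/4) × 1² / 12 = 0.75 × 1 / 12 = 0.0625 dB.
Output = -33 − 0.0625 = -33.0625 dBFS.

-33.0625 dBFS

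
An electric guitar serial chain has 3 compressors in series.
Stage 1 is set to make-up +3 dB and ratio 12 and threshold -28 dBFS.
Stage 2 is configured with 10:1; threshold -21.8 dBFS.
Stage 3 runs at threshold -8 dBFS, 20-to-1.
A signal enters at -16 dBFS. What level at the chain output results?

Stage 1: 12 dB above -28 dBFS, reduced 12:1 to 1 dB above → -27 dBFS; +3 dB make-up → -24 dBFS.
Stage 2: -24 dBFS is at or below the -21.8 dBFS threshold — no compression; output -24 dBFS.
Stage 3: -24 dBFS is at or below the -8 dBFS threshold — no compression; output -24 dBFS.

-24 dBFS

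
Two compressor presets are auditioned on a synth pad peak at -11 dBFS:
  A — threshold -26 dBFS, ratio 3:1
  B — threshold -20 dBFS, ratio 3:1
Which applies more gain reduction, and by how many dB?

A: 15 dB over, compressed to 5 dB over, so 10 dB of GR.
B: 9 dB over, compressed to 3 dB over, so 6 dB of GR.
A reduces 4 dB more.

A, by 4 dB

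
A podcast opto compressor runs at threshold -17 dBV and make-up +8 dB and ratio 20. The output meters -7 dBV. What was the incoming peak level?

23 dBV

Remove make-up: -7 − 8 = -15 dBV.
That's 2 dB above the -17 dBV threshold.
Undo the ratio: input overshoot = 2 × 20 = 40 dB, giving input = 23 dBV.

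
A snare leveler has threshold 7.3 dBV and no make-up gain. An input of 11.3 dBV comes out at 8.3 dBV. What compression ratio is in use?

4:1

Input overshoot = 11.3 − 7.3 = 4 dB; output overshoot = 8.3 − 7.3 = 1 dB.
Ratio = 4 / 1 = 4.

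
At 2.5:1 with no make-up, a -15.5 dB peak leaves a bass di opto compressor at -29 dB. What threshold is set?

Let T be the threshold. Output overshoot = (input overshoot)/R, so -29 − T = (-15.5 − T)/2.5.
2.5·(-29 − T) = -15.5 − T → 1.5·T = -72.5 − (-15.5) = -57.
T = -57/1.5 = -38 dB.

-38 dB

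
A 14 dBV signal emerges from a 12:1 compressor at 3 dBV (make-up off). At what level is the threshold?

2 dBV

Input is 12 dB above T (since output overshoot × R = input overshoot: (3 − T)·12 = 14 − T gives T = 2 dBV).
Check: 2 + (14 − 2)/12 = 2 + 1 = 3 dBV. ✓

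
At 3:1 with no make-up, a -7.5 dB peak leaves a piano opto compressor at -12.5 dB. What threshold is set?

-15 dB

Input is 7.5 dB above T (since output overshoot × R = input overshoot: (-12.5 − T)·3 = -7.5 − T gives T = -15 dB).
Check: -15 + (-7.5 − (-15))/3 = -15 + 2.5 = -12.5 dB. ✓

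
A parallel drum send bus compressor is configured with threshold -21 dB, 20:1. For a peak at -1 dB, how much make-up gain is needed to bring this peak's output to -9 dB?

Without make-up, output = threshold + overshoot/20 = -21 + 1 = -20 dB.
Gap to target: 11 dB.

11 dB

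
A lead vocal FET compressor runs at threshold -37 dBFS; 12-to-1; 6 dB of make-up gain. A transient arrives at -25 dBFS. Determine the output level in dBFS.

Overshoot: -25 − (-37) = 12 dB.
The 12 dB excess becomes 1 dB after 12:1 reduction.
Output = -37 + 1 = -36 dBFS; make-up adds 6 dB, giving -30 dBFS.

-30 dBFS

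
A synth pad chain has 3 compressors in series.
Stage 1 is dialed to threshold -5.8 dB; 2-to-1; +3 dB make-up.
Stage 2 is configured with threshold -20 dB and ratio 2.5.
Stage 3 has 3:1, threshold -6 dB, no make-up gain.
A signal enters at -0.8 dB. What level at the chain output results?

-12.12 dB

Stage 1: 5 dB above -5.8 dB, reduced 2:1 to 2.5 dB above → -3.3 dB; +3 dB make-up → -0.3 dB.
Stage 2: 19.7 dB above -20 dB, reduced 2.5:1 to 7.88 dB above → -12.12 dB.
Stage 3: -12.12 dB is at or below the -6 dB threshold — no compression; output -12.12 dB.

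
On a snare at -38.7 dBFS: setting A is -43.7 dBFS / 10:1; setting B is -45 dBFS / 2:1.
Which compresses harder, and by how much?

A, by 1.35 dB

A: overshoot 5 dB → output overshoot 0.5 dB → GR 4.5 dB.
B: overshoot 6.3 dB → output overshoot 3.15 dB → GR 3.15 dB.
A applies 1.35 dB more gain reduction.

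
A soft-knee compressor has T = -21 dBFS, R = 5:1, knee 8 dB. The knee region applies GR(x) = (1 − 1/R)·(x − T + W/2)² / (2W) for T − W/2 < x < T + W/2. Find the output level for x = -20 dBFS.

-21.25 dBFS

x − T + W/2 = -20 − (-21) + 4 = 5.
GR = (1 − 1/5) × 5² / 16 = 0.8 × 25 / 16 = 1.25 dB.
Output = -20 − 1.25 = -21.25 dBFS.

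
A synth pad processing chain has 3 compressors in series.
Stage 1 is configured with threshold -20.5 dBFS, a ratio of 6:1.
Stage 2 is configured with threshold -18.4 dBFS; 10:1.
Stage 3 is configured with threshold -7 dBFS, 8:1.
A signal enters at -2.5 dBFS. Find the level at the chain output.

-18.31 dBFS

Stage 1: overshoot 18 dB → 18/6 = 3 dB → -17.5 dBFS.
Stage 2: -17.5 dBFS is 0.9 dB over -18.4 dBFS; at 10:1 that becomes 0.09 dB over, giving -18.31 dBFS.
Stage 3: -18.31 dBFS ≤ -7 dBFS, so stage 3 doesn't engage; output -18.31 dBFS.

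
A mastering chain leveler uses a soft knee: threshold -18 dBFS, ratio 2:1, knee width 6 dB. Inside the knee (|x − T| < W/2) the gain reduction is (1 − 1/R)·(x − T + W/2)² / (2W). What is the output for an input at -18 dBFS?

-18.375 dBFS

x − T + W/2 = -18 − (-18) + 3 = 3.
GR = (1 − 1/2) × 3² / 12 = 0.5 × 9 / 12 = 0.375 dB.
Output = -18 − 0.375 = -18.375 dBFS.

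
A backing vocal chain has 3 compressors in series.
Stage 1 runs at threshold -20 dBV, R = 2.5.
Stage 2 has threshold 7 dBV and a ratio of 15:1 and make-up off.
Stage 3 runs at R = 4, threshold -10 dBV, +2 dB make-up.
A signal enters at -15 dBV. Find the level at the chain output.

-16 dBV

Stage 1: 5 dB above -20 dBV, reduced 2.5:1 to 2 dB above → -18 dBV.
Stage 2: -18 dBV is at or below the 7 dBV threshold — no compression; output -18 dBV.
Stage 3: -18 dBV is at or below the -10 dBV threshold — no compression; make-up brings it to -16 dBV.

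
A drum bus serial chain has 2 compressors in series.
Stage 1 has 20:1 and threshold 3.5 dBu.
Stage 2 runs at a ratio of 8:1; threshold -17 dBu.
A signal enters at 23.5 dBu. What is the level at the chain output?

Stage 1: 20 dB above 3.5 dBu, reduced 20:1 to 1 dB above → 4.5 dBu.
Stage 2: overshoot 21.5 dB → 21.5/8 = 2.6875 dB → -14.3125 dBu.

-14.3125 dBu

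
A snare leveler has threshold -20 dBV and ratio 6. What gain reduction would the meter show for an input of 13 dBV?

The signal is 33 dB above threshold.
After 6:1 compression the overshoot becomes 33/6 = 5.5 dB.
So the signal is attenuated by 33 − 5.5 = 27.5 dB.

27.5 dB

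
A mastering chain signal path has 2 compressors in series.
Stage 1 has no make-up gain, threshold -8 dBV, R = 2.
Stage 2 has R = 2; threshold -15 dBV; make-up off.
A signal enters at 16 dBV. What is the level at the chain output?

-5.5 dBV

Stage 1: 24 dB above -8 dBV, reduced 2:1 to 12 dB above → 4 dBV.
Stage 2: overshoot 19 dB → 19/2 = 9.5 dB → -5.5 dBV.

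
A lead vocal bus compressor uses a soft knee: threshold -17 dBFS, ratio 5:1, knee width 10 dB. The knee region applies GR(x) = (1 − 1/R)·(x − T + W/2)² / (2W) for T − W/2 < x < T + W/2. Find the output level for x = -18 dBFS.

x − T + W/2 = -18 − (-17) + 5 = 4.
GR = (1 − 1/5) × 4² / 20 = 0.8 × 16 / 20 = 0.64 dB.
Output = -18 − 0.64 = -18.64 dBFS.

-18.64 dBFS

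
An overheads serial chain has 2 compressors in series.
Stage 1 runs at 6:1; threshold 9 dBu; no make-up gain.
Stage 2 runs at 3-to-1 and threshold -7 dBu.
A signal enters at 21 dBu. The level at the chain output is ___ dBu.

Stage 1: 21 dBu is 12 dB over 9 dBu; at 6:1 that becomes 2 dB over, giving 11 dBu.
Stage 2: overshoot 18 dB → 18/3 = 6 dB → -1 dBu.

-1 dBu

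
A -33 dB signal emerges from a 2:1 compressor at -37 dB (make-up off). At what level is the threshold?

Let T be the threshold. Output overshoot = (input overshoot)/R, so -37 − T = (-33 − T)/2.
2·(-37 − T) = -33 − T → 1·T = -74 − (-33) = -41.
T = -41/1 = -41 dB.

-41 dB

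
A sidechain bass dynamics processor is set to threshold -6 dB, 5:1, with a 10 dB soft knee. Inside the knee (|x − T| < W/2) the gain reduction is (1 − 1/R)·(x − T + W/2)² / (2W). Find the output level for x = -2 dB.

-5.24 dB

x − T + W/2 = -2 − (-6) + 5 = 9.
GR = (1 − 1/5) × 9² / 20 = 0.8 × 81 / 20 = 3.24 dB.
Output = -2 − 3.24 = -5.24 dB.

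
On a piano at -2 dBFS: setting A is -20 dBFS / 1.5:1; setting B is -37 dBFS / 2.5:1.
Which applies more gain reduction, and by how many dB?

A: GR = 18 − 18/1.5 = 6 dB.
B: GR = 35 − 35/2.5 = 21 dB.
Difference: 15 dB in favour of B.

B, by 15 dB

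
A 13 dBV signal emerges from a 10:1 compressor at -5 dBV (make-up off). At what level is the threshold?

Gain reduction = 13 − (-5) = 18 dB; output overshoot = GR / (R − 1) = 18 / 9 = 2 dB.
Threshold = output − output overshoot = -5 − 2 = -7 dBV.

-7 dBV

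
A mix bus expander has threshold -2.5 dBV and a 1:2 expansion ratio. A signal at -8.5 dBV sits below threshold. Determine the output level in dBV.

-14.5 dBV

Below threshold, a 1:2 expander applies gain = (2−1)×(T − x) of attenuation.
(2−1) × 6 = 6 dB, so output = -8.5 − 6 = -14.5 dBV.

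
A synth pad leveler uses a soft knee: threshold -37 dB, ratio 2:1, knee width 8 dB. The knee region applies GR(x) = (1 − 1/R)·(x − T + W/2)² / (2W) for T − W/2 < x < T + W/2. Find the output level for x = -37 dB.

-37.5 dB

x − T + W/2 = -37 − (-37) + 4 = 4.
GR = (1 − 1/2) × 4² / 16 = 0.5 × 16 / 16 = 0.5 dB.
Output = -37 − 0.5 = -37.5 dB.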